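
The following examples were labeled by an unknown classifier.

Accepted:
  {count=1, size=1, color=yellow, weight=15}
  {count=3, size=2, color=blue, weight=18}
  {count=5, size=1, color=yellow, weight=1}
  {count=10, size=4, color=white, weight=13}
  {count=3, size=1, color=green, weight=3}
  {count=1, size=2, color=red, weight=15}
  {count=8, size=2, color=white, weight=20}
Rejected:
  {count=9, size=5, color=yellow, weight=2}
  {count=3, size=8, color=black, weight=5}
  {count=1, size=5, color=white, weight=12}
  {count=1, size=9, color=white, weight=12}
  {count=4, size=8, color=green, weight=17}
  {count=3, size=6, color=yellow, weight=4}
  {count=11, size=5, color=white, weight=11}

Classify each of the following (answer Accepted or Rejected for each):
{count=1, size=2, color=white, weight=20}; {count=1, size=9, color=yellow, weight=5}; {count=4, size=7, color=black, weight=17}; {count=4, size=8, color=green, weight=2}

Every 'Accepted' example satisfies: size ≤ 4. None of the 'Rejected' examples do.
Accepted: {count=1, size=2, color=white, weight=20}, since size = 2. Rejected: {count=1, size=9, color=yellow, weight=5}, since size = 9. Rejected: {count=4, size=7, color=black, weight=17}, since size = 7. Rejected: {count=4, size=8, color=green, weight=2}, since size = 8.

Accepted, Rejected, Rejected, Rejected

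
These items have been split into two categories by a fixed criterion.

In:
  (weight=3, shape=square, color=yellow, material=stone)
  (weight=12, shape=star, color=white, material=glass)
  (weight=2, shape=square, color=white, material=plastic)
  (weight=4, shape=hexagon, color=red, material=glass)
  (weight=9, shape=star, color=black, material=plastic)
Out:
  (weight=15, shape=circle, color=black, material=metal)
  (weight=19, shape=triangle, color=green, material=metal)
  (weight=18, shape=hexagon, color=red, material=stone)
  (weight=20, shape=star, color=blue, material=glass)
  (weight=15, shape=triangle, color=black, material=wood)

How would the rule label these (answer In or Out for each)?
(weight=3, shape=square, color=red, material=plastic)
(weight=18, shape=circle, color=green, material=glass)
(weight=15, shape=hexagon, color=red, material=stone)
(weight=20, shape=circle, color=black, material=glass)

In, Out, Out, Out

The rule appears to be: weight ≤ 12.
(weight=3, shape=square, color=red, material=plastic) → weight = 3 → In. (weight=18, shape=circle, color=green, material=glass) → weight = 18 → Out. (weight=15, shape=hexagon, color=red, material=stone) → weight = 15 → Out. (weight=20, shape=circle, color=black, material=glass) → weight = 20 → Out.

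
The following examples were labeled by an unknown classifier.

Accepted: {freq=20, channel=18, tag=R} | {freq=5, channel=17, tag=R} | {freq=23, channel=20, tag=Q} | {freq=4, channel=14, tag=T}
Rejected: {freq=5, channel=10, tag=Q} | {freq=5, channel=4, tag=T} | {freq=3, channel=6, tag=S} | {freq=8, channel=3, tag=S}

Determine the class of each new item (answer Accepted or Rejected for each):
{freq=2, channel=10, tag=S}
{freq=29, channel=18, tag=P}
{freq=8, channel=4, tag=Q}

Every 'Accepted' example satisfies: channel ≥ 14. None of the 'Rejected' examples do.
{freq=2, channel=10, tag=S} — channel = 10, hence Rejected.
{freq=29, channel=18, tag=P} — channel = 18, hence Accepted.
{freq=8, channel=4, tag=Q} — channel = 4, hence Rejected.

Rejected, Accepted, Rejected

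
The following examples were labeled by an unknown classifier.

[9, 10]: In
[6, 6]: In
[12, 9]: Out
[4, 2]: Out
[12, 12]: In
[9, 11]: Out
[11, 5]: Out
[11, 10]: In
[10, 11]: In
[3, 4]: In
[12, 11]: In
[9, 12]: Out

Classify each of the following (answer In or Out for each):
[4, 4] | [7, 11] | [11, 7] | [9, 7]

The classifier is using: |first − second| ≤ 1.
[4, 4]: |4−4| = 0 — qualifies, so In. [7, 11]: |7−11| = 4 — doesn't qualify, so Out. [11, 7]: |11−7| = 4 — doesn't qualify, so Out. [9, 7]: |9−7| = 2 — doesn't qualify, so Out.

In, Out, Out, Out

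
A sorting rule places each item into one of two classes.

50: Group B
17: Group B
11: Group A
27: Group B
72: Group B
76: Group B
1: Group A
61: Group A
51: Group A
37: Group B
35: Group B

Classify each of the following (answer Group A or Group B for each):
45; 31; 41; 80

Group B, Group A, Group A, Group B

Rule: ends in digit 1. This holds for each 'Group A' example and fails for each 'Group B' one.
45 — last digit 5, hence Group B. 31 — last digit 1, hence Group A. 41 — last digit 1, hence Group A. 80 — last digit 0, hence Group B.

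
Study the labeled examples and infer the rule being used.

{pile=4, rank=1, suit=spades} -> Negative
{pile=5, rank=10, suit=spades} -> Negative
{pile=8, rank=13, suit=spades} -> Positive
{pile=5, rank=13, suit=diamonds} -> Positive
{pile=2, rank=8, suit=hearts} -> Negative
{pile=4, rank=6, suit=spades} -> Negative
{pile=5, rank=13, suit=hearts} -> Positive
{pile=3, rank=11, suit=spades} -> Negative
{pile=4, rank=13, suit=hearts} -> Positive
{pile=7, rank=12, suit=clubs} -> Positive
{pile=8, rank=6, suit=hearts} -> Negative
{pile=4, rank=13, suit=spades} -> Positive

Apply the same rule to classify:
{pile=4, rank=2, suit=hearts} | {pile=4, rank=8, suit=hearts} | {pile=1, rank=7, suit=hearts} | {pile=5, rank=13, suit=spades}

Negative, Negative, Negative, Positive

The simplest hypothesis consistent with all the labels is: rank ≥ 12.
{pile=4, rank=2, suit=hearts}: Negative (rank = 2).
{pile=4, rank=8, suit=hearts}: Negative (rank = 8).
{pile=1, rank=7, suit=hearts}: Negative (rank = 7).
{pile=5, rank=13, suit=spades}: Positive (rank = 13).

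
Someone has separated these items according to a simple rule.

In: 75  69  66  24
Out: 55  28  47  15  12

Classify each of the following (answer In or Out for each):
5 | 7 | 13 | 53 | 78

Out, Out, Out, Out, In

The common property of the 'In' items is: multiple of 3 AND at least 24. No 'Out' item has it.
5: 5 = 3·1 + 2, 5 < 24 — doesn't match, so Out.
7: 7 = 3·2 + 1, 7 < 24 — doesn't match, so Out.
13: 13 = 3·4 + 1, 13 < 24 — doesn't match, so Out.
53: 53 = 3·17 + 2, 53 ≥ 24 — doesn't match, so Out.
78: 78 = 3·26, 78 ≥ 24 — satisfies this, so In.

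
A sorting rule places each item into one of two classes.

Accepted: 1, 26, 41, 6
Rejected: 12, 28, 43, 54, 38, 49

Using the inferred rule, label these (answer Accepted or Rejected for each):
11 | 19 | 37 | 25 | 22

The pattern is that an item is 'Accepted' exactly when: ≡ 1 (mod 5).
11: 11 mod 5 = 1 — passes, so Accepted. 19: 19 mod 5 = 4 — fails the rule, so Rejected. 37: 37 mod 5 = 2 — fails the rule, so Rejected. 25: 25 mod 5 = 0 — fails the rule, so Rejected. 22: 22 mod 5 = 2 — fails the rule, so Rejected.

Accepted, Rejected, Rejected, Rejected, Rejected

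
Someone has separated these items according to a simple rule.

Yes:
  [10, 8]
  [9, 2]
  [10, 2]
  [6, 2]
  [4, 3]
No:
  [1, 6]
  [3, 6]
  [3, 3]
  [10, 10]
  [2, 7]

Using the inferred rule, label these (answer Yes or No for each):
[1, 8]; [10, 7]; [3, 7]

No, Yes, No

One predicate separates the groups cleanly: first > second.
[1, 8]: 1 < 8, does not satisfy this → No. [10, 7]: 10 > 7, meets the rule → Yes. [3, 7]: 3 < 7, does not satisfy this → No.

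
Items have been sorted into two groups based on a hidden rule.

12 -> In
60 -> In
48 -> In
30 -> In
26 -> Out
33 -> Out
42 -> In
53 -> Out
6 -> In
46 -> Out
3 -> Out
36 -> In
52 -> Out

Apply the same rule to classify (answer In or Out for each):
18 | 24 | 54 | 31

In, In, In, Out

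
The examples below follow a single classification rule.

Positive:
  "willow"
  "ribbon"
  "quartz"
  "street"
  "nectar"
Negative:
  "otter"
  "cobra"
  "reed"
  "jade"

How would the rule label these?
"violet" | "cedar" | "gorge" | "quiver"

'Positive' ⟺ length 6.
"violet" → length 6 → Positive.
"cedar" → length 5 → Negative.
"gorge" → length 5 → Negative.
"quiver" → length 6 → Positive.

Positive, Negative, Negative, Positive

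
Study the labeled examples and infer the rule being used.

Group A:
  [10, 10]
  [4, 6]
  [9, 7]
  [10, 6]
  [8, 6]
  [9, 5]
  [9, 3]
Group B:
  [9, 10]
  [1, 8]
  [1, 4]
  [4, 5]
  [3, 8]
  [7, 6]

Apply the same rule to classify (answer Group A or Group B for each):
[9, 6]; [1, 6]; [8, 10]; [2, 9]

'Group A' ⟺ sum is even.
[9, 6] — 9+6 = 15, hence Group B. [1, 6] — 1+6 = 7, hence Group B. [8, 10] — 8+10 = 18, hence Group A. [2, 9] — 2+9 = 11, hence Group B.

Group B, Group B, Group A, Group B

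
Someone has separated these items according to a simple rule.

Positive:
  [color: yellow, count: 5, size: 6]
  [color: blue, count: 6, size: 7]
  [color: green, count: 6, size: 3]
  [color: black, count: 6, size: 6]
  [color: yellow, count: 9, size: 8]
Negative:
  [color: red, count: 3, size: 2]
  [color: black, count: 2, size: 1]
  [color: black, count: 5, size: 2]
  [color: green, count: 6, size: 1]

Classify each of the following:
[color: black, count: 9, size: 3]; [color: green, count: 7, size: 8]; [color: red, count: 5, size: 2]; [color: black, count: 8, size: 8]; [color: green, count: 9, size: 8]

Positive, Positive, Negative, Positive, Positive

The classifier is using: size ≥ 3.
[color: black, count: 9, size: 3] → size = 3 → Positive. [color: green, count: 7, size: 8] → size = 8 → Positive. [color: red, count: 5, size: 2] → size = 2 → Negative. [color: black, count: 8, size: 8] → size = 8 → Positive. [color: green, count: 9, size: 8] → size = 8 → Positive.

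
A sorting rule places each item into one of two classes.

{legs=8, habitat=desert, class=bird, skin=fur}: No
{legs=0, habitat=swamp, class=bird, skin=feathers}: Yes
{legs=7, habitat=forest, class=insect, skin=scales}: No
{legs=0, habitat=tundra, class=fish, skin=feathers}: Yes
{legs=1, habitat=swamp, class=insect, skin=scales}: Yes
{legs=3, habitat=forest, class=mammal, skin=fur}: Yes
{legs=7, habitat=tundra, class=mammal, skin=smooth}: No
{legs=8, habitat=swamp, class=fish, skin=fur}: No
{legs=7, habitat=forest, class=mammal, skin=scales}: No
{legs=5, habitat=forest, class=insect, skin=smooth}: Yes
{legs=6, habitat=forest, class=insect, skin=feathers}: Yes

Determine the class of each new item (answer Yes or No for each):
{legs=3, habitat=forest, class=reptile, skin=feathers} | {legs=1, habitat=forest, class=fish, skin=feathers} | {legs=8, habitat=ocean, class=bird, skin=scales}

The common property of the 'Yes' items is: legs ≤ 6. No 'No' item has it.
{legs=3, habitat=forest, class=reptile, skin=feathers} → legs = 3 → Yes.
{legs=1, habitat=forest, class=fish, skin=feathers} → legs = 1 → Yes.
{legs=8, habitat=ocean, class=bird, skin=scales} → legs = 8 → No.

Yes, Yes, No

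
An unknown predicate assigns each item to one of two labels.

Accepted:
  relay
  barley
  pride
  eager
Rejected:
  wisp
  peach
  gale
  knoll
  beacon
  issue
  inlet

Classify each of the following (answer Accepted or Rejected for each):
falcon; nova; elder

Rejected, Rejected, Accepted

The simplest hypothesis consistent with all the labels is: contains 'r'.
falcon — no 'r', hence Rejected. nova — no 'r', hence Rejected. elder — has 'r', hence Accepted.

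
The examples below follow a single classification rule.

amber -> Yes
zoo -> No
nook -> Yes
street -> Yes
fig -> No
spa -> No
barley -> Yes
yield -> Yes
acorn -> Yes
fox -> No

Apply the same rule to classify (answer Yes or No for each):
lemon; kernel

Yes, Yes

The rule appears to be: length ≥ 4.
lemon: length 5 — has this property, so Yes. kernel: length 6 — has this property, so Yes.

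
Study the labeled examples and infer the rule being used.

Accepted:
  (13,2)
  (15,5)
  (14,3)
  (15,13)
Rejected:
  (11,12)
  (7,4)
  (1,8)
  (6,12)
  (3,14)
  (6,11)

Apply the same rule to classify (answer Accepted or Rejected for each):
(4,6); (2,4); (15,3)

The pattern is that an item is 'Accepted' exactly when: first ≥ 12.
Rejected: (4,6), since first 4.
Rejected: (2,4), since first 2.
Accepted: (15,3), since first 15.

Rejected, Rejected, Accepted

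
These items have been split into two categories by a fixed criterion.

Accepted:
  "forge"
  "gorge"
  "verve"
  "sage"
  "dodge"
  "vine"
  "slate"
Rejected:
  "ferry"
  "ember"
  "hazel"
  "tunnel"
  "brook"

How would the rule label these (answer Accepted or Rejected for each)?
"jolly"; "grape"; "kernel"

The pattern is that an item is 'Accepted' exactly when: ends with 'e'.
"jolly": ends with 'y' — does not satisfy this, so Rejected.
"grape": ends with 'e' — satisfies this, so Accepted.
"kernel": ends with 'l' — does not satisfy this, so Rejected.

Rejected, Accepted, Rejected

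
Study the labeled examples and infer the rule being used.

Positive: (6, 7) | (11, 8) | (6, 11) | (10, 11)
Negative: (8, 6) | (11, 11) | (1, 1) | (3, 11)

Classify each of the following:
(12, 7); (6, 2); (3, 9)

Positive, Negative, Negative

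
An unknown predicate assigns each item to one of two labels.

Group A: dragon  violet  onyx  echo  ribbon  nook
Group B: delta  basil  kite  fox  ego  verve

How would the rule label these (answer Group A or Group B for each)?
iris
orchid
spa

Group B, Group A, Group B

The classifier is using: even length AND contains 'o'.
iris: Group B (length 4, no 'o'). orchid: Group A (length 6, has 'o'). spa: Group B (length 3, no 'o').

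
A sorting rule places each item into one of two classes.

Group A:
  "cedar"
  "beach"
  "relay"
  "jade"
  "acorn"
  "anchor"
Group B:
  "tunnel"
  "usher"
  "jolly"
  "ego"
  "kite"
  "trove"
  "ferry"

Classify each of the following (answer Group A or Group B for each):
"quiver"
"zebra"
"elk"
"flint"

Group B, Group A, Group B, Group B

'Group A' ⟺ contains 'a'.
"quiver": no 'a' — fails this test, so Group B.
"zebra": has 'a' — matches, so Group A.
"elk": no 'a' — fails this test, so Group B.
"flint": no 'a' — fails this test, so Group B.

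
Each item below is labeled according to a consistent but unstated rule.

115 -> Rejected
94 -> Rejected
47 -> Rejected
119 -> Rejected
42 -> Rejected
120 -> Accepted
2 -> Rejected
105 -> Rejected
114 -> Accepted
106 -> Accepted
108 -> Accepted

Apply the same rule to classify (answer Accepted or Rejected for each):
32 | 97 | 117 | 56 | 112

Rule: even AND at least 105. This holds for each 'Accepted' example and fails for each 'Rejected' one.
32: 32 is even, 32 < 105, fails the rule → Rejected.
97: 97 is odd, 97 < 105, fails the rule → Rejected.
117: 117 is odd, 117 ≥ 105, fails the rule → Rejected.
56: 56 is even, 56 < 105, fails the rule → Rejected.
112: 112 is even, 112 ≥ 105, fits → Accepted.

Rejected, Rejected, Rejected, Rejected, Accepted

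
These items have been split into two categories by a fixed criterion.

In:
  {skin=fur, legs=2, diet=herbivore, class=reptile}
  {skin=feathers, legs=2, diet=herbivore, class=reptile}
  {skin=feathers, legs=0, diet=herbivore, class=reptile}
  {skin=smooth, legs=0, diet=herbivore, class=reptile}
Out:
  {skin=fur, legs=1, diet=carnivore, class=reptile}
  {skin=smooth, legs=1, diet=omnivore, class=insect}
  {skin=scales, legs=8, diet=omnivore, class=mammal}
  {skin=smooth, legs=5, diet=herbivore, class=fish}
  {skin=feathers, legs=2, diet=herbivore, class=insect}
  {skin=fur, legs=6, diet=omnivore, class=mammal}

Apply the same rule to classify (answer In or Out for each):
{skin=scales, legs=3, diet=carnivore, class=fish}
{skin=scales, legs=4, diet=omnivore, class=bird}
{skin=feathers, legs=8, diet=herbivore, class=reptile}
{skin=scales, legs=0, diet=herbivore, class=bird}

The distinguishing property — diet is herbivore AND class is reptile — holds for all the 'In' cases and none of the 'Out' cases.
Out: {skin=scales, legs=3, diet=carnivore, class=fish}, since diet is carnivore, class is fish. Out: {skin=scales, legs=4, diet=omnivore, class=bird}, since diet is omnivore, class is bird. In: {skin=feathers, legs=8, diet=herbivore, class=reptile}, since diet is herbivore, class is reptile. Out: {skin=scales, legs=0, diet=herbivore, class=bird}, since diet is herbivore, class is bird.

Out, Out, In, Out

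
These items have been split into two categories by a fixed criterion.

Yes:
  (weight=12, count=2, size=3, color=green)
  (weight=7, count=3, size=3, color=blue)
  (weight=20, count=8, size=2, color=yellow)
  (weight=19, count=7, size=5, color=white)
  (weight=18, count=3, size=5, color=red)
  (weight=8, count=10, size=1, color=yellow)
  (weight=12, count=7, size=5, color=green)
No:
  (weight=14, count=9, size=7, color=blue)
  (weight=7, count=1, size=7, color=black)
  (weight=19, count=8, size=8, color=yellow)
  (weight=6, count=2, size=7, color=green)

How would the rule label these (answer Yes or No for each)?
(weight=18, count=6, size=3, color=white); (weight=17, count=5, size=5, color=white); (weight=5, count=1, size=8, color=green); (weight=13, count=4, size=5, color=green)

Yes, Yes, No, Yes

The common property of the 'Yes' items is: size ≤ 5. No 'No' item has it.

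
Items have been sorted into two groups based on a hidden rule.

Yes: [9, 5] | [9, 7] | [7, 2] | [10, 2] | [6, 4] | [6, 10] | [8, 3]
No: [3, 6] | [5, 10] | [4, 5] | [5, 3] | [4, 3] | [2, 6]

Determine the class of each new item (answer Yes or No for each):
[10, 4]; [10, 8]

The rule appears to be: first ≥ 6.
[10, 4] → first 10 → Yes.
[10, 8] → first 10 → Yes.

Yes, Yes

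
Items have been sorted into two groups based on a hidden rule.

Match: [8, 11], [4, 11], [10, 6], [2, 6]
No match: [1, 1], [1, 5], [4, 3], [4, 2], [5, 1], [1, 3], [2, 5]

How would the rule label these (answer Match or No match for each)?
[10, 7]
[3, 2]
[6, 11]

Match, No match, Match

The pattern is that an item is 'Match' exactly when: sum ≥ 8.
Match: [10, 7], since 10+7 = 17. No match: [3, 2], since 3+2 = 5. Match: [6, 11], since 6+11 = 17.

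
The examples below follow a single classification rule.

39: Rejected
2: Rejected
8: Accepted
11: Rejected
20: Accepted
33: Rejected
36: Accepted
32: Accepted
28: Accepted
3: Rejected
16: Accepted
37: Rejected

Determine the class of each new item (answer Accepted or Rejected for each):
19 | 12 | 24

Rejected, Accepted, Accepted

One predicate separates the groups cleanly: multiple of 4.
Rejected: 19, since 19 = 4·4 + 3.
Accepted: 12, since 12 = 4·3.
Accepted: 24, since 24 = 4·6.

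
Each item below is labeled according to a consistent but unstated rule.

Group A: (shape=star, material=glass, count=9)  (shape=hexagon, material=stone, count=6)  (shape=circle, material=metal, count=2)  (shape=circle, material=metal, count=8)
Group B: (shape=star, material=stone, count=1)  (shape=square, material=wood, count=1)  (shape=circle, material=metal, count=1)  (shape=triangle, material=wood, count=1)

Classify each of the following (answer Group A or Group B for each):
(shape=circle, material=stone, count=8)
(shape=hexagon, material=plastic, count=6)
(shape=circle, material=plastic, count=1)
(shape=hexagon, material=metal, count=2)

Every 'Group A' example satisfies: count ≥ 2. None of the 'Group B' examples do.

Group A, Group A, Group B, Group A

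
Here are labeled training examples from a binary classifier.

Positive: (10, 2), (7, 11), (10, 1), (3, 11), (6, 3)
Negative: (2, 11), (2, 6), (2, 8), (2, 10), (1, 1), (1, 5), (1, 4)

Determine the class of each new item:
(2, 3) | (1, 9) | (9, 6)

Negative, Negative, Positive

The distinguishing property — first ≥ 3 — holds for all the 'Positive' cases and none of the 'Negative' cases.
(2, 3): Negative (first 2).
(1, 9): Negative (first 1).
(9, 6): Positive (first 9).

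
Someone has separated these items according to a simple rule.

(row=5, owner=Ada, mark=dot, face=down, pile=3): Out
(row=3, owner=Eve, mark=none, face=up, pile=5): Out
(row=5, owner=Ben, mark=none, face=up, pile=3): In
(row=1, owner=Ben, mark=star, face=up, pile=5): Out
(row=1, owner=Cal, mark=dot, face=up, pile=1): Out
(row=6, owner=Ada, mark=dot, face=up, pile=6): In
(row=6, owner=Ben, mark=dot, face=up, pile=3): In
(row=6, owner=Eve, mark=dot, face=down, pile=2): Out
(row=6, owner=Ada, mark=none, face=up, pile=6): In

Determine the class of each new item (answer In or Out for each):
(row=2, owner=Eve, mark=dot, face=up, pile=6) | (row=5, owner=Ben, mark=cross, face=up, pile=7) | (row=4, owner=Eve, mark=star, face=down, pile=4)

The distinguishing property — face is up AND row ≥ 5 — holds for all the 'In' cases and none of the 'Out' cases.
(row=2, owner=Eve, mark=dot, face=up, pile=6): Out (face is up, row = 2).
(row=5, owner=Ben, mark=cross, face=up, pile=7): In (face is up, row = 5).
(row=4, owner=Eve, mark=star, face=down, pile=4): Out (face is down, row = 4).

Out, In, Out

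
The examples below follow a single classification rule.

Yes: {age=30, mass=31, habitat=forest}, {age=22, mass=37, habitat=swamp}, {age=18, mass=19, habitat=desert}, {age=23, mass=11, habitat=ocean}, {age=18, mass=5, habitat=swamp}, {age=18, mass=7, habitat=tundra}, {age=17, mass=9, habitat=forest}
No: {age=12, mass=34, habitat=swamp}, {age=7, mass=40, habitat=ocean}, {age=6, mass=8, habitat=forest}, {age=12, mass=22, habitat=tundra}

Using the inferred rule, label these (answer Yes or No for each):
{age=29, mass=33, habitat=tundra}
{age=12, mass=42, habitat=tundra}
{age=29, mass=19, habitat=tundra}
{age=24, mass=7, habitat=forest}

Yes, No, Yes, Yes

A rule that fits every label: age ≥ 17 — true of each 'Yes' example, false of each 'No' one.
{age=29, mass=33, habitat=tundra} — age = 29, hence Yes.
{age=12, mass=42, habitat=tundra} — age = 12, hence No.
{age=29, mass=19, habitat=tundra} — age = 29, hence Yes.
{age=24, mass=7, habitat=forest} — age = 24, hence Yes.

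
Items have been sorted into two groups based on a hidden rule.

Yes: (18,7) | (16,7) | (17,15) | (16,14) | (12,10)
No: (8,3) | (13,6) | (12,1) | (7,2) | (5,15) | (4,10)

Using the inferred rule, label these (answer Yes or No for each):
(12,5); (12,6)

All 'Yes' examples share one property — sum ≥ 22 — and every 'No' example lacks it.

No, No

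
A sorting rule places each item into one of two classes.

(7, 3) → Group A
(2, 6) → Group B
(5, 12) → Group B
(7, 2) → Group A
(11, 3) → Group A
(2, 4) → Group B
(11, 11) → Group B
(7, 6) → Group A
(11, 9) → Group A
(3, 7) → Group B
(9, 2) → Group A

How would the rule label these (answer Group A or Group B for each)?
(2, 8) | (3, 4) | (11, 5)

Group B, Group B, Group A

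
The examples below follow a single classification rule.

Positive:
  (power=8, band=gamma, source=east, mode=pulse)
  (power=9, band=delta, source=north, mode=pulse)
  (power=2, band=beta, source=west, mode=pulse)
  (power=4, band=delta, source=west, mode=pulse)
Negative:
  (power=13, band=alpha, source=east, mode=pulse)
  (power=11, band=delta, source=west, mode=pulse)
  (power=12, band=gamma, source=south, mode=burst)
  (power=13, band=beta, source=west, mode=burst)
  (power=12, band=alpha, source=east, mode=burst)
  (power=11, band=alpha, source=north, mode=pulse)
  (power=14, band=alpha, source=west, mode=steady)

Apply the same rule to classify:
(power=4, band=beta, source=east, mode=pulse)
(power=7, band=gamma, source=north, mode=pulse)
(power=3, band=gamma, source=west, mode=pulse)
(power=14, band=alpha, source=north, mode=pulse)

Positive, Positive, Positive, Negative

'Positive' ⟺ power ≤ 9.
Positive: (power=4, band=beta, source=east, mode=pulse), since power = 4.
Positive: (power=7, band=gamma, source=north, mode=pulse), since power = 7.
Positive: (power=3, band=gamma, source=west, mode=pulse), since power = 3.
Negative: (power=14, band=alpha, source=north, mode=pulse), since power = 14.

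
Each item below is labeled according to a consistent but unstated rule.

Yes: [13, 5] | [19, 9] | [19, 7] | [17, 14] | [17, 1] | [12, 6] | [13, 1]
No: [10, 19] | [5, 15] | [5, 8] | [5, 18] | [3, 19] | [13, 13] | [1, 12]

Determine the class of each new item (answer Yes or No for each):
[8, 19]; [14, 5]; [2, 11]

No, Yes, No

The common property of the 'Yes' items is: first > second. No 'No' item has it.
No: [8, 19], since 8 < 19.
Yes: [14, 5], since 14 > 5.
No: [2, 11], since 2 < 11.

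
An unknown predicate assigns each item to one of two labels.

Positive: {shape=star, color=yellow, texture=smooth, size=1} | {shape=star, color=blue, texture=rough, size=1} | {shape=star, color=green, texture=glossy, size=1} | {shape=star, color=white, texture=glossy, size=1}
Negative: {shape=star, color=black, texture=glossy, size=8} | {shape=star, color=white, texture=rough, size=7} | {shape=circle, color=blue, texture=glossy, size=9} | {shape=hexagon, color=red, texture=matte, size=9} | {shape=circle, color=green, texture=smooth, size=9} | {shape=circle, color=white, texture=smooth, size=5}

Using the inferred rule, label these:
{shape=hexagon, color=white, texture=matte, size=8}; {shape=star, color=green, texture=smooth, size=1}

Negative, Positive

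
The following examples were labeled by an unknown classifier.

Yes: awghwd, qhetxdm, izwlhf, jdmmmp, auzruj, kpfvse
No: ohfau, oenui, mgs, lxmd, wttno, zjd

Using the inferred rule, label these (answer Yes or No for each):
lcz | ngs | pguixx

The distinguishing property — length ≥ 6 — holds for all the 'Yes' cases and none of the 'No' cases.
lcz: length 3, doesn't qualify → No.
ngs: length 3, doesn't qualify → No.
pguixx: length 6, has this property → Yes.

No, No, Yes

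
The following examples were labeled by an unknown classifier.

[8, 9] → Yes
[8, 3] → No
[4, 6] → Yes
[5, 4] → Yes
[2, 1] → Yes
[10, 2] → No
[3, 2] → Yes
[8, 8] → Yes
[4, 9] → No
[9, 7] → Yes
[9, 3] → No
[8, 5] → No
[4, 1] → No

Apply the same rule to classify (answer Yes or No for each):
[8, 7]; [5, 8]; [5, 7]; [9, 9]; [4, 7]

The common property of the 'Yes' items is: |first − second| ≤ 2. No 'No' item has it.
[8, 7]: Yes (|8−7| = 1). [5, 8]: No (|5−8| = 3). [5, 7]: Yes (|5−7| = 2). [9, 9]: Yes (|9−9| = 0). [4, 7]: No (|4−7| = 3).

Yes, No, Yes, Yes, No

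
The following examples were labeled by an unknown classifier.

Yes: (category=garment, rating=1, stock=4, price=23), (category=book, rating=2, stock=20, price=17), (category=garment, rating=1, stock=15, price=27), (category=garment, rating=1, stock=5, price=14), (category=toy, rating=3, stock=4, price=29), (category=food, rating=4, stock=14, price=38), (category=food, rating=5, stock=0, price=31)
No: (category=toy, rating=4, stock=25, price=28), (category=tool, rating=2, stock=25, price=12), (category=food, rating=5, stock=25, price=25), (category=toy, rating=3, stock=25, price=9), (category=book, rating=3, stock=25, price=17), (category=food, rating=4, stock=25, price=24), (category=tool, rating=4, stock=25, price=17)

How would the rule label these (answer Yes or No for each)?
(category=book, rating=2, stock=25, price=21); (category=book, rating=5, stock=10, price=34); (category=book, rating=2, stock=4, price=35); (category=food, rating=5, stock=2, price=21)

All 'Yes' examples share one property — stock ≤ 20 — and every 'No' example lacks it.
(category=book, rating=2, stock=25, price=21) → stock = 25 → No. (category=book, rating=5, stock=10, price=34) → stock = 10 → Yes. (category=book, rating=2, stock=4, price=35) → stock = 4 → Yes. (category=food, rating=5, stock=2, price=21) → stock = 2 → Yes.

No, Yes, Yes, Yes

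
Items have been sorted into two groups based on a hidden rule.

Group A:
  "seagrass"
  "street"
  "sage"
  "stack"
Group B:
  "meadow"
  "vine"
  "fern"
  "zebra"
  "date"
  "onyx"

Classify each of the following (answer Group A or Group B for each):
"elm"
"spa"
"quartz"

One predicate separates the groups cleanly: contains 's'.
Group B: "elm", since no 's'. Group A: "spa", since has 's'. Group B: "quartz", since no 's'.

Group B, Group A, Group B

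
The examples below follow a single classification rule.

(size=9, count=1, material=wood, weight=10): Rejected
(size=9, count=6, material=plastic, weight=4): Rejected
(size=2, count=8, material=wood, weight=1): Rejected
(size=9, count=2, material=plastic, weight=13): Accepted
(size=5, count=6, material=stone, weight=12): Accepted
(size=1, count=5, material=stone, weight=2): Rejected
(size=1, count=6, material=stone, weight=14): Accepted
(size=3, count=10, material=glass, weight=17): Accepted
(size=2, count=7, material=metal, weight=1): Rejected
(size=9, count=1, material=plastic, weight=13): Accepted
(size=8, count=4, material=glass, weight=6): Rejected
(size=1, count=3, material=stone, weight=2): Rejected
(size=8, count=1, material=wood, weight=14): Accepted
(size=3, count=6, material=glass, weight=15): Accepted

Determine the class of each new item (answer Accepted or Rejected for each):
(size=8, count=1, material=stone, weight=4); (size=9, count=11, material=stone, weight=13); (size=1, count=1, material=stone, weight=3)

Rejected, Accepted, Rejected

The simplest hypothesis consistent with all the labels is: weight ≥ 12.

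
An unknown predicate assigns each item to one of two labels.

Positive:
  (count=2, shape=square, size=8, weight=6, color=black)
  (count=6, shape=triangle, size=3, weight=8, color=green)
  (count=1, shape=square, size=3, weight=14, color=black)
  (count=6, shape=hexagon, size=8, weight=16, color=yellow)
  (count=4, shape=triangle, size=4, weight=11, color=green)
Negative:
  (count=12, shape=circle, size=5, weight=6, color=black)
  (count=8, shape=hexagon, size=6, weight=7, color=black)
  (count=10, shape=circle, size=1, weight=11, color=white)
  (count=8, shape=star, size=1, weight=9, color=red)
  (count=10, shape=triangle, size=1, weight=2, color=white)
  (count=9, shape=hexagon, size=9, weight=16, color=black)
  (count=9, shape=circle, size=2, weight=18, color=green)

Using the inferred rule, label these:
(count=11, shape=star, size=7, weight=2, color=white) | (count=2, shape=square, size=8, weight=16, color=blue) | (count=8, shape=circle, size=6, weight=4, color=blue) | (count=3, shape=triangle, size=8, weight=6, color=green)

Negative, Positive, Negative, Positive

Rule: count ≤ 6. This holds for each 'Positive' example and fails for each 'Negative' one.
(count=11, shape=star, size=7, weight=2, color=white): count = 11 — doesn't qualify, so Negative. (count=2, shape=square, size=8, weight=16, color=blue): count = 2 — satisfies this, so Positive. (count=8, shape=circle, size=6, weight=4, color=blue): count = 8 — doesn't qualify, so Negative. (count=3, shape=triangle, size=8, weight=6, color=green): count = 3 — satisfies this, so Positive.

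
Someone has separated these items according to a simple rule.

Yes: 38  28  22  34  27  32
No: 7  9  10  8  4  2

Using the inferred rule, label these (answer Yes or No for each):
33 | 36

All 'Yes' examples share one property — at least 22 — and every 'No' example lacks it.

Yes, Yes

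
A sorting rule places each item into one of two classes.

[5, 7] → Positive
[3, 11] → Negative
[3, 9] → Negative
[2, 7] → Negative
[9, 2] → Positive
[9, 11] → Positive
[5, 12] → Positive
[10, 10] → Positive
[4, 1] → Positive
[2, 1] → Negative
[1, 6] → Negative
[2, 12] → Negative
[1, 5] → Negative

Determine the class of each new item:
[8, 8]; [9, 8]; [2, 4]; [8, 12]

'Positive' ⟺ first ≥ 4.

Positive, Positive, Negative, Positive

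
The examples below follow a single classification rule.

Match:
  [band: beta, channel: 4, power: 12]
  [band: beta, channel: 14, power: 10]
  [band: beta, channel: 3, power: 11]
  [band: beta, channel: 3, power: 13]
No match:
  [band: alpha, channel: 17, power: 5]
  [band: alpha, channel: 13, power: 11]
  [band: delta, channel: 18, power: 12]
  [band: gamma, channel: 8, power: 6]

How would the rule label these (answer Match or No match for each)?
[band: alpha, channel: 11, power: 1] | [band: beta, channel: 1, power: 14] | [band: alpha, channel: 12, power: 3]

Checking candidate rules against both groups, what survives is: band is beta.

No match, Match, No match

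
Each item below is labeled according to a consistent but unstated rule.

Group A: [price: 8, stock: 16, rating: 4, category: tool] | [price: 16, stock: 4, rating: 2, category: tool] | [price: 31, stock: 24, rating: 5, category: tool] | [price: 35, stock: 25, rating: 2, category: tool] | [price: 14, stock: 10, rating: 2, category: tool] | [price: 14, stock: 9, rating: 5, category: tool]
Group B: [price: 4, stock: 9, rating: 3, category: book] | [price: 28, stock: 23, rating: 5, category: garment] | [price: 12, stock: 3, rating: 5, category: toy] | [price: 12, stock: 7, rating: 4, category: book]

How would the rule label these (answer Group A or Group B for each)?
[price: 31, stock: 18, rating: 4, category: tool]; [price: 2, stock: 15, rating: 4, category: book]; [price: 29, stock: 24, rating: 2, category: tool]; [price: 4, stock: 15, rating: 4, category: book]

All 'Group A' examples share one property — category is tool — and every 'Group B' example lacks it.

Group A, Group B, Group A, Group B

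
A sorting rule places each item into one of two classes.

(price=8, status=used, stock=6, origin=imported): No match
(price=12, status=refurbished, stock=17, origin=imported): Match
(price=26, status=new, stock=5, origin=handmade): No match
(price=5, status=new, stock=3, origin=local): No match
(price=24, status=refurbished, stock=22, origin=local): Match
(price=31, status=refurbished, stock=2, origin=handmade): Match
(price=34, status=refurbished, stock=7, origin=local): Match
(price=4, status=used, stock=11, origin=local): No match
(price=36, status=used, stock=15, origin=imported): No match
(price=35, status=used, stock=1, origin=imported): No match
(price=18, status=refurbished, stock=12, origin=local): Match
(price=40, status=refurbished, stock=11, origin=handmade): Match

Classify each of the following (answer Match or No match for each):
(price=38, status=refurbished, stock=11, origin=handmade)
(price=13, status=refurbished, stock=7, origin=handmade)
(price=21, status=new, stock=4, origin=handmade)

Match, Match, No match

Checking candidate rules against both groups, what survives is: status is refurbished.
(price=38, status=refurbished, stock=11, origin=handmade): Match (status is refurbished).
(price=13, status=refurbished, stock=7, origin=handmade): Match (status is refurbished).
(price=21, status=new, stock=4, origin=handmade): No match (status is new).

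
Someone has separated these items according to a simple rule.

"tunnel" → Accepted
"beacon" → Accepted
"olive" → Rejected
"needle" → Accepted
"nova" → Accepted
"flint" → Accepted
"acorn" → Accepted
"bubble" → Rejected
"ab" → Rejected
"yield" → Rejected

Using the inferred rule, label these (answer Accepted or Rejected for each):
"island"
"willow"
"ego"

Accepted, Rejected, Rejected

Rule: contains 'n'. This holds for each 'Accepted' example and fails for each 'Rejected' one.
"island": has 'n' — has this property, so Accepted. "willow": no 'n' — does not pass, so Rejected. "ego": no 'n' — does not pass, so Rejected.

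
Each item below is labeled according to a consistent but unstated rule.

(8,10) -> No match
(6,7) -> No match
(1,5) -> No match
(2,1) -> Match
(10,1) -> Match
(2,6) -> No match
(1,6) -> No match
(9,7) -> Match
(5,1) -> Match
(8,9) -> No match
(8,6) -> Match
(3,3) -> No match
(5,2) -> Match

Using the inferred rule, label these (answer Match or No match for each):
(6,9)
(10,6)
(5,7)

Every 'Match' example satisfies: first > second. None of the 'No match' examples do.
(6,9) — 6 < 9, hence No match. (10,6) — 10 > 6, hence Match. (5,7) — 5 < 7, hence No match.

No match, Match, No match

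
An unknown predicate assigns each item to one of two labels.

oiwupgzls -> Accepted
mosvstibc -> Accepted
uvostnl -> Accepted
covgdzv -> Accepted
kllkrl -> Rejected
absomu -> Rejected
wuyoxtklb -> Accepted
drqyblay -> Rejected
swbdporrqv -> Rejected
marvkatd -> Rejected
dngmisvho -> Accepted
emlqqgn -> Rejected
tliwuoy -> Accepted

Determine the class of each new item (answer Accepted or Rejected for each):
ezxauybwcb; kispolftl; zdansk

Rejected, Accepted, Rejected

The pattern is that an item is 'Accepted' exactly when: odd length AND contains 'o'.
ezxauybwcb → length 10, no 'o' → Rejected.
kispolftl → length 9, has 'o' → Accepted.
zdansk → length 6, no 'o' → Rejected.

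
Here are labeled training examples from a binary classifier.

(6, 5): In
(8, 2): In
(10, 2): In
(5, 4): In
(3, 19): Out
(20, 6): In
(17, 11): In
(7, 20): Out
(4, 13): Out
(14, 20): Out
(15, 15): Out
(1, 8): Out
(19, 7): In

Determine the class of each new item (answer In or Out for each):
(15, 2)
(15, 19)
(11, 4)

In, Out, In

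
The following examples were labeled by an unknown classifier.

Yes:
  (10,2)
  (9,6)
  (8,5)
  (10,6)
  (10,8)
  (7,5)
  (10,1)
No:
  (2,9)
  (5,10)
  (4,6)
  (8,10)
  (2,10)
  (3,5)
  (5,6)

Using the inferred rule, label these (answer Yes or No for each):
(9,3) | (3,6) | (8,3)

Yes, No, Yes

The classifier is using: first > second.
(9,3) → 9 > 3 → Yes. (3,6) → 3 < 6 → No. (8,3) → 8 > 3 → Yes.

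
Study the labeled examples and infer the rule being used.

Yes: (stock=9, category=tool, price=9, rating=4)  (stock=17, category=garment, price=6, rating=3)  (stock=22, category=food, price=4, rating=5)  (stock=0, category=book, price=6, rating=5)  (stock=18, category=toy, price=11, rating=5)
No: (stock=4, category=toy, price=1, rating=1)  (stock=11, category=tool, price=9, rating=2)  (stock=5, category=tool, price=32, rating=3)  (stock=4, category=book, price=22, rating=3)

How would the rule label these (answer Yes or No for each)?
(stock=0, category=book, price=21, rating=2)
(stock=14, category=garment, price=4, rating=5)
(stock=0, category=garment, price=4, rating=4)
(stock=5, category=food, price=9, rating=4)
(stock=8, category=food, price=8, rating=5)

'Yes' ⟺ price ≤ 11 AND rating ≥ 3.
(stock=0, category=book, price=21, rating=2): price = 21, rating = 2 — does not pass, so No. (stock=14, category=garment, price=4, rating=5): price = 4, rating = 5 — checks out, so Yes. (stock=0, category=garment, price=4, rating=4): price = 4, rating = 4 — checks out, so Yes. (stock=5, category=food, price=9, rating=4): price = 9, rating = 4 — checks out, so Yes. (stock=8, category=food, price=8, rating=5): price = 8, rating = 5 — checks out, so Yes.

No, Yes, Yes, Yes, Yes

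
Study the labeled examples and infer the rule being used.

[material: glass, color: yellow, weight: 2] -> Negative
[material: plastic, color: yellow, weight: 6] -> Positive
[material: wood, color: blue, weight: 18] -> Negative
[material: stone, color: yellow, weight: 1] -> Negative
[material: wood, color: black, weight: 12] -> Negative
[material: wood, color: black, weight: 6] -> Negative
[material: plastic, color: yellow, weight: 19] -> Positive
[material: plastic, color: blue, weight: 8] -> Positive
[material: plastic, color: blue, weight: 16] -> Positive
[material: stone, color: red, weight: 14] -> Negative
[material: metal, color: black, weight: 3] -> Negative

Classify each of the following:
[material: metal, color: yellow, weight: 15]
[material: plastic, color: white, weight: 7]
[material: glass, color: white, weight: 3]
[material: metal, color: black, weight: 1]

Negative, Positive, Negative, Negative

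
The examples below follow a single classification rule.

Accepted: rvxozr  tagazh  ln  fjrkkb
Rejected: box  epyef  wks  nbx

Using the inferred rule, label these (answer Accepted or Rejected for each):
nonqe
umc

Rejected, Rejected

Rule: even length. This holds for each 'Accepted' example and fails for each 'Rejected' one.
Rejected: nonqe, since length 5.
Rejected: umc, since length 3.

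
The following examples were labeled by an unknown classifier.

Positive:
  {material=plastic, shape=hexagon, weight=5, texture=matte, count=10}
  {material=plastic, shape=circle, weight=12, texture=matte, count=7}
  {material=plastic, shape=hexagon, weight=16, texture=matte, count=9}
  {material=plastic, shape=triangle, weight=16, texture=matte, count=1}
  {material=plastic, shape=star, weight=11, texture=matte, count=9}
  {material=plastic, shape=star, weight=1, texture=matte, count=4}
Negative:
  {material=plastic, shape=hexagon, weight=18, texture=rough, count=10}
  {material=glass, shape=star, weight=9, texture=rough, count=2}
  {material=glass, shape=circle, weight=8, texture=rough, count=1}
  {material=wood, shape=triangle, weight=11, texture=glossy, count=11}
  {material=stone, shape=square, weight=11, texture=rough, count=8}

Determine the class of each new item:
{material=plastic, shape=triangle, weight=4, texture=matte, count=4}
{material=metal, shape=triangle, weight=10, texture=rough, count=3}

Positive, Negative

The pattern is that an item is 'Positive' exactly when: texture is matte.
{material=plastic, shape=triangle, weight=4, texture=matte, count=4}: texture is matte, qualifies → Positive. {material=metal, shape=triangle, weight=10, texture=rough, count=3}: texture is rough, does not satisfy this → Negative.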